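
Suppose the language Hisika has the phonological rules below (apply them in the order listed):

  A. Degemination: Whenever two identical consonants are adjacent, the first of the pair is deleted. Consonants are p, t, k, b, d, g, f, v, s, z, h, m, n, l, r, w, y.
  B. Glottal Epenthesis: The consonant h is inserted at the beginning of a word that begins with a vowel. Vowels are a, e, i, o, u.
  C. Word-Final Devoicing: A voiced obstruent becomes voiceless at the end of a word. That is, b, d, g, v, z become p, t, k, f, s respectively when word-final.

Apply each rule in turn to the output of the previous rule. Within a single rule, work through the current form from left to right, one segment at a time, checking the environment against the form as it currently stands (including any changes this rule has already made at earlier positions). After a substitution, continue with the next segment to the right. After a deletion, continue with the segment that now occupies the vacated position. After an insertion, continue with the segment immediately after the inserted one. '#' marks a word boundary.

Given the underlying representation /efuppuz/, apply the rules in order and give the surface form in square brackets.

[hefupus]

A Degemination: [efuppuz] → [efupuz]
B Glottal Epenthesis: [efupuz] → [hefupuz]
C Word-Final Devoicing: [hefupuz] → [hefupus]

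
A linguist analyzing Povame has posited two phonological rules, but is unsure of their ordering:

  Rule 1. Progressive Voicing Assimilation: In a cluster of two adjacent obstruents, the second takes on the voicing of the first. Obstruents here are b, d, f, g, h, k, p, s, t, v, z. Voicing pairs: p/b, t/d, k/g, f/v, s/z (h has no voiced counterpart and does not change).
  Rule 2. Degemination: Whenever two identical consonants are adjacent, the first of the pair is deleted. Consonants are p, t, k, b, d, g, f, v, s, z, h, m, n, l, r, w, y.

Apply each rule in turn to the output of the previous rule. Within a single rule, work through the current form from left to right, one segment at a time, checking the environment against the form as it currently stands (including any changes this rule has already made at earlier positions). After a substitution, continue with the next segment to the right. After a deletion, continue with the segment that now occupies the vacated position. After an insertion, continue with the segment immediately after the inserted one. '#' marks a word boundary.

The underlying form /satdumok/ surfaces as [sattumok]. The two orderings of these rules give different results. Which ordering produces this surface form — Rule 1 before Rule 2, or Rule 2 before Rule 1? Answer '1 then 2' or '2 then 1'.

2 then 1

Order 1 then 2:
  1 Progressive Voicing Assimilation: [satdumok] → [sattumok]
  2 Degemination: [sattumok] → [satumok]
  result: [satumok]
Order 2 then 1:
  2 Degemination: no change — [satdumok]
  1 Progressive Voicing Assimilation: [satdumok] → [sattumok]
  result: [sattumok]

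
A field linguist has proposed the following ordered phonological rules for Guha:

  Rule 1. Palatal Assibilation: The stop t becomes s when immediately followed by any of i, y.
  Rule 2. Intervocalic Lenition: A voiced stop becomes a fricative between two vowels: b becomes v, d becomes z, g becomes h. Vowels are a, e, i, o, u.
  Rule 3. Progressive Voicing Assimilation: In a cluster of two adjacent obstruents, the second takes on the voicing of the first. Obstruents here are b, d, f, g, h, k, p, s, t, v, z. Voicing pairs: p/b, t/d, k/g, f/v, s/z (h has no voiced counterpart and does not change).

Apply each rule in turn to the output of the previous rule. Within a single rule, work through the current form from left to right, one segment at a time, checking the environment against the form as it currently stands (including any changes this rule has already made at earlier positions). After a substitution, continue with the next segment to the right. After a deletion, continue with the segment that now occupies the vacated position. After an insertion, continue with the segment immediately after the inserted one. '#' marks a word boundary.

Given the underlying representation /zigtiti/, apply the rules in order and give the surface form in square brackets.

[zigzisi]

Rule 1 Palatal Assibilation: [zigtiti] → [zigsisi]
Rule 2 Intervocalic Lenition: no change — [zigsisi]
Rule 3 Progressive Voicing Assimilation: [zigsisi] → [zigzisi]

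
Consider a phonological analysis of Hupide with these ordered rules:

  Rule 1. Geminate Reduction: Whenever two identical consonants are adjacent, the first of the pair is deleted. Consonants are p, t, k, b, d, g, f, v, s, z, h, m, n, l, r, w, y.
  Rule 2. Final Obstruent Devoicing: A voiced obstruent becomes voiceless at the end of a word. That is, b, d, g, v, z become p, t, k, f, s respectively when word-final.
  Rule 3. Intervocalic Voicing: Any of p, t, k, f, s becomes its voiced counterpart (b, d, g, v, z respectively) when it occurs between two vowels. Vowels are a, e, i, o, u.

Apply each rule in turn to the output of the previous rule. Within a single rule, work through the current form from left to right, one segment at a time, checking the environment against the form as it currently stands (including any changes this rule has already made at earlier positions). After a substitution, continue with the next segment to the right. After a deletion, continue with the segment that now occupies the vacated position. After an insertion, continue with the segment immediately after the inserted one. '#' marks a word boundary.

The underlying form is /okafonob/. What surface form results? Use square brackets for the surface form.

Rule 1 Geminate Reduction: no change — [okafonob]
Rule 2 Final Obstruent Devoicing: [okafonob] → [okafonop]
Rule 3 Intervocalic Voicing: [okafonop] → [ogavonop]

[ogavonop]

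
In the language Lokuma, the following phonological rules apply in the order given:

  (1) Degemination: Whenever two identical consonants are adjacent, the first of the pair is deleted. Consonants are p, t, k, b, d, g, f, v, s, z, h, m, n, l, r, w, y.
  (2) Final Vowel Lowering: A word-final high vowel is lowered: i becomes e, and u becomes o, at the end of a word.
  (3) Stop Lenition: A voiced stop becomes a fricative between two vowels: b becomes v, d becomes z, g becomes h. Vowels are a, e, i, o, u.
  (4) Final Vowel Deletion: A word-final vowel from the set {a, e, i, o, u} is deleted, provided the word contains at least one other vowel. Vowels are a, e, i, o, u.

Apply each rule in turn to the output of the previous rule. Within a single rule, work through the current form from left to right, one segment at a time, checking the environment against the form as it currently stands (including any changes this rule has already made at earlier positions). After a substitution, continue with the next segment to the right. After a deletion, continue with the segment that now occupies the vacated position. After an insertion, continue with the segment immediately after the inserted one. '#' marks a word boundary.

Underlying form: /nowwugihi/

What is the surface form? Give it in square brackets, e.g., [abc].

[nowuhih]

(1) Degemination: [nowwugihi] → [nowugihi]
(2) Final Vowel Lowering: [nowugihi] → [nowugihe]
(3) Stop Lenition: [nowugihe] → [nowuhihe]
(4) Final Vowel Deletion: [nowuhihe] → [nowuhih]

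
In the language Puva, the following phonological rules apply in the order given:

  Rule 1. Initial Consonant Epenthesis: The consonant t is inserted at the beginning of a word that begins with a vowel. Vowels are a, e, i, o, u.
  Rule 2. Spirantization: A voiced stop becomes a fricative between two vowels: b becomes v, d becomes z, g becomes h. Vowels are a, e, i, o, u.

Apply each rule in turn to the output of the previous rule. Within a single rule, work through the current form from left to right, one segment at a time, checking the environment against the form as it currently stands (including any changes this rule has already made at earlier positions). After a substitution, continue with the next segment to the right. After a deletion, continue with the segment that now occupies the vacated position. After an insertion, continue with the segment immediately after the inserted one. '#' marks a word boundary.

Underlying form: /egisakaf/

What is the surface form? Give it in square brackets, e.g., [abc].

Rule 1 Initial Consonant Epenthesis: [egisakaf] → [tegisakaf]
Rule 2 Spirantization: [tegisakaf] → [tehisakaf]

[tehisakaf]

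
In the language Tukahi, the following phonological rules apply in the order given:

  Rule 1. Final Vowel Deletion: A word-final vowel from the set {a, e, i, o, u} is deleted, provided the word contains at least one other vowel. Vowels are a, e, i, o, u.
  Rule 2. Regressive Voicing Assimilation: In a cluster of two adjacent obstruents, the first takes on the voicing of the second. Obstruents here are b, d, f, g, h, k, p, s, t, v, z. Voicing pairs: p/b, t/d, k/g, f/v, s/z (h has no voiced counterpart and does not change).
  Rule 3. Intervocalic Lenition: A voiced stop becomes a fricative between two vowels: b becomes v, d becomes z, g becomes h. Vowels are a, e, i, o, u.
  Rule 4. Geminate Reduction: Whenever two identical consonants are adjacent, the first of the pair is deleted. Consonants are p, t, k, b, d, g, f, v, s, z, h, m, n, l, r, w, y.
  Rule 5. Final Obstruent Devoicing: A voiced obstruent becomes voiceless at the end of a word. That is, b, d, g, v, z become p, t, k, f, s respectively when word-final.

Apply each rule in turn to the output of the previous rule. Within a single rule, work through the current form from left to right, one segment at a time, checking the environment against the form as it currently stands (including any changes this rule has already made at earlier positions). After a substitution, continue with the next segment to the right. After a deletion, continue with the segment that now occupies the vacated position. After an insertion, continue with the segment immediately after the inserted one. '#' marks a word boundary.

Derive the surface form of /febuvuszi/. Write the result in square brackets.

[fevuvus]

Rule 1 Final Vowel Deletion: [febuvuszi] → [febuvusz]
Rule 2 Regressive Voicing Assimilation: [febuvusz] → [febuvuzz]
Rule 3 Intervocalic Lenition: [febuvuzz] → [fevuvuzz]
Rule 4 Geminate Reduction: [fevuvuzz] → [fevuvuz]
Rule 5 Final Obstruent Devoicing: [fevuvuz] → [fevuvus]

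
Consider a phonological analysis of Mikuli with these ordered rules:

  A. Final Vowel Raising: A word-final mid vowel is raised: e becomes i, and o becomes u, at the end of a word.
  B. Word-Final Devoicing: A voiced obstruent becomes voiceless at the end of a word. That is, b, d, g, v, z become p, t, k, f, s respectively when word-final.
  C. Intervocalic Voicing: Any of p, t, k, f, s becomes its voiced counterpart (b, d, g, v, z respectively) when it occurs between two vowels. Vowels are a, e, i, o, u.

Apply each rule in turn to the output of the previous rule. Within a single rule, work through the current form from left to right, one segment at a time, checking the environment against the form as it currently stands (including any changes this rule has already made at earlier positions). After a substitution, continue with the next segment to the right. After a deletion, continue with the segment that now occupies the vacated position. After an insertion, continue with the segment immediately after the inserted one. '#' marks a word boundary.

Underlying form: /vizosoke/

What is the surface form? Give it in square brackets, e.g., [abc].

A Final Vowel Raising: [vizosoke] → [vizosoki]
B Word-Final Devoicing: no change — [vizosoki]
C Intervocalic Voicing: [vizosoki] → [vizozogi]

[vizozogi]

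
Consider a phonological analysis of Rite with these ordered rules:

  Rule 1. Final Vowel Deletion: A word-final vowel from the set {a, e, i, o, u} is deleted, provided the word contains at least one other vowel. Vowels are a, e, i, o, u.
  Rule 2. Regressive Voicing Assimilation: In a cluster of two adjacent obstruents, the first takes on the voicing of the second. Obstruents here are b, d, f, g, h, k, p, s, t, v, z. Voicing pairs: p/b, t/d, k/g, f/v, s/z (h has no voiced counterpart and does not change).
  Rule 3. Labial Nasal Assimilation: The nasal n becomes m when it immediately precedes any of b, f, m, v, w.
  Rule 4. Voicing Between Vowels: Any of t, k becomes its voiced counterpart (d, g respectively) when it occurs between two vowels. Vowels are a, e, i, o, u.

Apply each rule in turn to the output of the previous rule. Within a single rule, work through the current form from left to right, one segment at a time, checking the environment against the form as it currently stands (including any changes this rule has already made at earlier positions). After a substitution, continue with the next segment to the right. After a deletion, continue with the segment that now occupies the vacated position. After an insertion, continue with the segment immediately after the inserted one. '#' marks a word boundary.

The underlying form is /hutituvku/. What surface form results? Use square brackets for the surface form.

Rule 1 Final Vowel Deletion: [hutituvku] → [hutituvk]
Rule 2 Regressive Voicing Assimilation: [hutituvk] → [hutitufk]
Rule 3 Labial Nasal Assimilation: no change — [hutitufk]
Rule 4 Voicing Between Vowels: [hutitufk] → [hudidufk]

[hudidufk]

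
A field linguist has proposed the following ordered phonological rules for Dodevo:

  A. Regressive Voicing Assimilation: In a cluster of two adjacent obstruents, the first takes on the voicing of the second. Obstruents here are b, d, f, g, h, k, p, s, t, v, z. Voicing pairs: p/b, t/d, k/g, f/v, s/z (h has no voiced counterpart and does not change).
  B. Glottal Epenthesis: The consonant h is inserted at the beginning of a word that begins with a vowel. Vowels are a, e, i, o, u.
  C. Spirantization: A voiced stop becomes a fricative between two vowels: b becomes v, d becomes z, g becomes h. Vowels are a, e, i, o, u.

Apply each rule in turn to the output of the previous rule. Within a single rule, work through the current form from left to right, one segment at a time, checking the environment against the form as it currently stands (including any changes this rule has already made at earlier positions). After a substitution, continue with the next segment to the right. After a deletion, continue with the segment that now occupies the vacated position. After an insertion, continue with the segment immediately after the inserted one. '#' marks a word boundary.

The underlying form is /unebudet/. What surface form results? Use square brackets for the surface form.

A Regressive Voicing Assimilation: no change — [unebudet]
B Glottal Epenthesis: [unebudet] → [hunebudet]
C Spirantization: [hunebudet] → [hunevuzet]

[hunevuzet]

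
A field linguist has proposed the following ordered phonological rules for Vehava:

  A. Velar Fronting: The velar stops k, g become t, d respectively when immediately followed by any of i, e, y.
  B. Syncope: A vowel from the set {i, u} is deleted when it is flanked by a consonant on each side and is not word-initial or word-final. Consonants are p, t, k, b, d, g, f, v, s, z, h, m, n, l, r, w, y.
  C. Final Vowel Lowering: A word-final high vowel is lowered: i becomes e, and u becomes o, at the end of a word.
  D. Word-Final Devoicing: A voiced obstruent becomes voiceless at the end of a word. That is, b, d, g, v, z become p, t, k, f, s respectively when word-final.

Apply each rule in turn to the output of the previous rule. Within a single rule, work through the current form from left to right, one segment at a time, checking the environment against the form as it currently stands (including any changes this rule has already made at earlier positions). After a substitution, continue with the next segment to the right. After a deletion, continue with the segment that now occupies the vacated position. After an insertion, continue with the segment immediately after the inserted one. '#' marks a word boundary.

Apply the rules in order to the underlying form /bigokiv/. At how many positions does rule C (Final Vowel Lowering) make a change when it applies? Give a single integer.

0

A Velar Fronting: [bigokiv] → [bigotiv]
B Syncope: [bigotiv] → [bgotv]
C Final Vowel Lowering: no change — [bgotv]
D Word-Final Devoicing: [bgotv] → [bgotf]
Rule C changed 0 position(s).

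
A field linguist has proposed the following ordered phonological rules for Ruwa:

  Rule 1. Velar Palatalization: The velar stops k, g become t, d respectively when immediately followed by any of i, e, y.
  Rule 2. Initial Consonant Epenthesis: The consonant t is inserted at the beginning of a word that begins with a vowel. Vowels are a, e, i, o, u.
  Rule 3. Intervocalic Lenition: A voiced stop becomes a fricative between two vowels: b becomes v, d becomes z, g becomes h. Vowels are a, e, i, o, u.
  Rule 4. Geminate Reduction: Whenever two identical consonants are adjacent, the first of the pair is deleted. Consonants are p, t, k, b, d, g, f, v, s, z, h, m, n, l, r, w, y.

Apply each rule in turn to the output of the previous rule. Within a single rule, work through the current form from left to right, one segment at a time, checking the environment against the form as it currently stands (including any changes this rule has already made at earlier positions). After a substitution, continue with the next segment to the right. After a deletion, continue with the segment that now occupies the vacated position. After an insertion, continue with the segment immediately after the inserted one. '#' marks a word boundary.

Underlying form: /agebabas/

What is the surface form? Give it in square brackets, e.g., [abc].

Rule 1 Velar Palatalization: [agebabas] → [adebabas]
Rule 2 Initial Consonant Epenthesis: [adebabas] → [tadebabas]
Rule 3 Intervocalic Lenition: [tadebabas] → [tazevavas]
Rule 4 Geminate Reduction: no change — [tazevavas]

[tazevavas]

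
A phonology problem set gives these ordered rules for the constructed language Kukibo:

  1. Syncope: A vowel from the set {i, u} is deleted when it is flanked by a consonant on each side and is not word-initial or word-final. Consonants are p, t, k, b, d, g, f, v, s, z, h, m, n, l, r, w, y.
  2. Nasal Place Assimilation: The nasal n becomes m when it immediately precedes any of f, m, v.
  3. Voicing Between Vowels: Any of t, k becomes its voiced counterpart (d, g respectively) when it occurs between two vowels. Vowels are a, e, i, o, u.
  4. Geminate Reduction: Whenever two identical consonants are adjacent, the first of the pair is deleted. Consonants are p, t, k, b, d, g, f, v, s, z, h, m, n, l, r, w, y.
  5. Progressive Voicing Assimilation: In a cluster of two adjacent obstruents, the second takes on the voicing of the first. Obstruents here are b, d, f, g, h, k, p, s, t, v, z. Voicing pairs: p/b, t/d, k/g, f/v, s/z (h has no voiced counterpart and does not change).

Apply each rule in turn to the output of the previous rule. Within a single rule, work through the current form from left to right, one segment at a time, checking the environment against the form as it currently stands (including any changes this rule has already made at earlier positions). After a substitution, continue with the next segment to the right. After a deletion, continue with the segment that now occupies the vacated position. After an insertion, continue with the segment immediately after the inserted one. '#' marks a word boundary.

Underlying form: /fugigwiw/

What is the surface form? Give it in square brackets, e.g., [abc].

[fkw]

1 Syncope: [fugigwiw] → [fggww]
2 Nasal Place Assimilation: no change — [fggww]
3 Voicing Between Vowels: no change — [fggww]
4 Geminate Reduction: [fggww] → [fgw]
5 Progressive Voicing Assimilation: [fgw] → [fkw]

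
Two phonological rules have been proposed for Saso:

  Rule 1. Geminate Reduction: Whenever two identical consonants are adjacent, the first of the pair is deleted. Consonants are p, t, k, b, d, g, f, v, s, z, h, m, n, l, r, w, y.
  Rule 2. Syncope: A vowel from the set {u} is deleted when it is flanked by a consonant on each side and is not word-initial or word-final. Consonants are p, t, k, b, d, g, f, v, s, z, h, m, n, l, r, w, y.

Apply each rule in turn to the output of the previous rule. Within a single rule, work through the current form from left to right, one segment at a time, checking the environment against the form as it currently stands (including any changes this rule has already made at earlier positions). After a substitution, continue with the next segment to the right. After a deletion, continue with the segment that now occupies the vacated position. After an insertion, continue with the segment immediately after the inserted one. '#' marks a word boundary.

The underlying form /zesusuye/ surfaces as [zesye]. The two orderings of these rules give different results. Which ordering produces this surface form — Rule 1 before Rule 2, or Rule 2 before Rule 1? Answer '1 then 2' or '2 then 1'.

2 then 1

Order 1 then 2:
  1 Geminate Reduction: no change — [zesusuye]
  2 Syncope: [zesusuye] → [zessye]
  result: [zessye]
Order 2 then 1:
  2 Syncope: [zesusuye] → [zessye]
  1 Geminate Reduction: [zessye] → [zesye]
  result: [zesye]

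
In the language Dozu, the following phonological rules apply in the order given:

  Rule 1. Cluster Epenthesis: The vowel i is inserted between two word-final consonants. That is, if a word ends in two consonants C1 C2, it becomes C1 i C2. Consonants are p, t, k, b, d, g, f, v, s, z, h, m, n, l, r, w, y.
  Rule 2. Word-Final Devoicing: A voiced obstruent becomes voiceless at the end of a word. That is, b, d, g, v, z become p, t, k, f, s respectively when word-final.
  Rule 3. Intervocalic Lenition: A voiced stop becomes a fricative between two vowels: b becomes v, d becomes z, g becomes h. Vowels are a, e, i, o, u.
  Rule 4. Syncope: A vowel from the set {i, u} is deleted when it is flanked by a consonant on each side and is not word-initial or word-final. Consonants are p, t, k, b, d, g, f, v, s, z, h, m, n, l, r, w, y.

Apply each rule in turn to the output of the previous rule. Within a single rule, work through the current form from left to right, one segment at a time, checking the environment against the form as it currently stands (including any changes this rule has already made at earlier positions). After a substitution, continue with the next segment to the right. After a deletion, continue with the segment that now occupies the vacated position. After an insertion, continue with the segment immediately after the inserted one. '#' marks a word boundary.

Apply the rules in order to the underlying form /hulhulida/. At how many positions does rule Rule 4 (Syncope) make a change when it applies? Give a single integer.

Rule 1 Cluster Epenthesis: no change — [hulhulida]
Rule 2 Word-Final Devoicing: no change — [hulhulida]
Rule 3 Intervocalic Lenition: [hulhulida] → [hulhuliza]
Rule 4 Syncope: [hulhuliza] → [hlhlza]
Rule Rule 4 changed 3 position(s).

3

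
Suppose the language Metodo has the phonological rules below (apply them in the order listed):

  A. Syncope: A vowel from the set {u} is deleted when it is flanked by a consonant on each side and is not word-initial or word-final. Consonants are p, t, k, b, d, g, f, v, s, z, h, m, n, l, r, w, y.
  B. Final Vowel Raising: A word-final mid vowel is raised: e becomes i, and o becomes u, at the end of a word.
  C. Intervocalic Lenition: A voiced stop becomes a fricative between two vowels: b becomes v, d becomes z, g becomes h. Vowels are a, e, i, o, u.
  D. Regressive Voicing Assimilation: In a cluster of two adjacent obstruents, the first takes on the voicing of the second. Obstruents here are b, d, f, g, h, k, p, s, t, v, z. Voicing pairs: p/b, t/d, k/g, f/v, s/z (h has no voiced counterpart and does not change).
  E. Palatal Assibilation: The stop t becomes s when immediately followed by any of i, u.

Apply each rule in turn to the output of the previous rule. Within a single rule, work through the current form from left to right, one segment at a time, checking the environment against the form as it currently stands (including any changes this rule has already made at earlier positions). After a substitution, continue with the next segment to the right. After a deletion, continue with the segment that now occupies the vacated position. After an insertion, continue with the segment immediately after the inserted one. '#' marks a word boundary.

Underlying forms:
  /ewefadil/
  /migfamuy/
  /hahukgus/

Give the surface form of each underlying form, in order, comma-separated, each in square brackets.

/ewefadil/:
  A Syncope: no change — [ewefadil]
  B Final Vowel Raising: no change — [ewefadil]
  C Intervocalic Lenition: [ewefadil] → [ewefazil]
  D Regressive Voicing Assimilation: no change — [ewefazil]
  E Palatal Assibilation: no change — [ewefazil]
/migfamuy/:
  A Syncope: [migfamuy] → [migfamy]
  B Final Vowel Raising: no change — [migfamy]
  C Intervocalic Lenition: no change — [migfamy]
  D Regressive Voicing Assimilation: [migfamy] → [mikfamy]
  E Palatal Assibilation: no change — [mikfamy]
/hahukgus/:
  A Syncope: [hahukgus] → [hahkgs]
  B Final Vowel Raising: no change — [hahkgs]
  C Intervocalic Lenition: no change — [hahkgs]
  D Regressive Voicing Assimilation: [hahkgs] → [hahgks]
  E Palatal Assibilation: no change — [hahgks]

[ewefazil], [mikfamy], [hahgks]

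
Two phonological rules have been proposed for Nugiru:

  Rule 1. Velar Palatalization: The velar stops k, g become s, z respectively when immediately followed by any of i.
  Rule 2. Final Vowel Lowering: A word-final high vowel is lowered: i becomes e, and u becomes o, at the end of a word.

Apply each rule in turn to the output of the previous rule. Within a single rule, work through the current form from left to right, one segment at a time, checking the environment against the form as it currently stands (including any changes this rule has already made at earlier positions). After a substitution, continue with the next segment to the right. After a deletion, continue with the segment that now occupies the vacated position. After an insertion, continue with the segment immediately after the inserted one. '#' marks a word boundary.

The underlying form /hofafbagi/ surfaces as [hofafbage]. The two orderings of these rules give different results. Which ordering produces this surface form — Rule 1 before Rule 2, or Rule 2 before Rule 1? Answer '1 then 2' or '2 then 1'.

2 then 1

Order 1 then 2:
  1 Velar Palatalization: [hofafbagi] → [hofafbazi]
  2 Final Vowel Lowering: [hofafbazi] → [hofafbaze]
  result: [hofafbaze]
Order 2 then 1:
  2 Final Vowel Lowering: [hofafbagi] → [hofafbage]
  1 Velar Palatalization: no change — [hofafbage]
  result: [hofafbage]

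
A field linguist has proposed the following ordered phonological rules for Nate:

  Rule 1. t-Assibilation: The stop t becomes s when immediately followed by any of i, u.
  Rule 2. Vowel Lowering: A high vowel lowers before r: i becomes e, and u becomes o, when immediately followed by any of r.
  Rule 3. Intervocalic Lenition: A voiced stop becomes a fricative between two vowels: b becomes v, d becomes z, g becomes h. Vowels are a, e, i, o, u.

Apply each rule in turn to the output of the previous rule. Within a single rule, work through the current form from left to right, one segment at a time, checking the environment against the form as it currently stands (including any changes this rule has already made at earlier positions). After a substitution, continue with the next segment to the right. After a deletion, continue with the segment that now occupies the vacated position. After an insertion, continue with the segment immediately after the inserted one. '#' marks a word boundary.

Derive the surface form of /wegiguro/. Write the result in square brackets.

[wehihoro]

Rule 1 t-Assibilation: no change — [wegiguro]
Rule 2 Vowel Lowering: [wegiguro] → [wegigoro]
Rule 3 Intervocalic Lenition: [wegigoro] → [wehihoro]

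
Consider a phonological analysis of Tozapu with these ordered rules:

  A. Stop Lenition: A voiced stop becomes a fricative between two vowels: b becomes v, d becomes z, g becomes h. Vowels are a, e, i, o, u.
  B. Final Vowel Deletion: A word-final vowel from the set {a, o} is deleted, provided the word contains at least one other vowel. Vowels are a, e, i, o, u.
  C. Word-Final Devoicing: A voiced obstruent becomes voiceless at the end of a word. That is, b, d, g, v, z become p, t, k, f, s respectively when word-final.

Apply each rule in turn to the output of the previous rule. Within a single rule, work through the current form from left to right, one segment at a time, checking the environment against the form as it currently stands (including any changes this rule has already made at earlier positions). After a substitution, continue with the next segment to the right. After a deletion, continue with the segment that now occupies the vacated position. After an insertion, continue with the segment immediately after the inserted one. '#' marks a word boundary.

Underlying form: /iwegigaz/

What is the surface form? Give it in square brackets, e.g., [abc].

[iwehihas]

A Stop Lenition: [iwegigaz] → [iwehihaz]
B Final Vowel Deletion: no change — [iwehihaz]
C Word-Final Devoicing: [iwehihaz] → [iwehihas]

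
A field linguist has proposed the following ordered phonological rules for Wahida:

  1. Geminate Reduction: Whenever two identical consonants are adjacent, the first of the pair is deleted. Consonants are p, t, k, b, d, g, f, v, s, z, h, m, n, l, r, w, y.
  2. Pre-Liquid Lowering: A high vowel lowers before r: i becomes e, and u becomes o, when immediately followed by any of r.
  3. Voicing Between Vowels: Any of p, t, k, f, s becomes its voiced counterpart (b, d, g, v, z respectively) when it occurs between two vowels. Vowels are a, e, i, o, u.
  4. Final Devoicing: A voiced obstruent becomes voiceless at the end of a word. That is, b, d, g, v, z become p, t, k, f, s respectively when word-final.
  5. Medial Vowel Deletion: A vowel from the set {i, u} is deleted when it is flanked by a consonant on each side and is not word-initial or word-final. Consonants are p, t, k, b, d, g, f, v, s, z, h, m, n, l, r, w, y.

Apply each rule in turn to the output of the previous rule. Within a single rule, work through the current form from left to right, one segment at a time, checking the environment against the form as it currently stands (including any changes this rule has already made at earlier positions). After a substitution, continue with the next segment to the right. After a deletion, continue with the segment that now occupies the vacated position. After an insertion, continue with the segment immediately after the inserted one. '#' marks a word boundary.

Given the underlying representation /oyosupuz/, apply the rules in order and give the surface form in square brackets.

1 Geminate Reduction: no change — [oyosupuz]
2 Pre-Liquid Lowering: no change — [oyosupuz]
3 Voicing Between Vowels: [oyosupuz] → [oyozubuz]
4 Final Devoicing: [oyozubuz] → [oyozubus]
5 Medial Vowel Deletion: [oyozubus] → [oyozbs]

[oyozbs]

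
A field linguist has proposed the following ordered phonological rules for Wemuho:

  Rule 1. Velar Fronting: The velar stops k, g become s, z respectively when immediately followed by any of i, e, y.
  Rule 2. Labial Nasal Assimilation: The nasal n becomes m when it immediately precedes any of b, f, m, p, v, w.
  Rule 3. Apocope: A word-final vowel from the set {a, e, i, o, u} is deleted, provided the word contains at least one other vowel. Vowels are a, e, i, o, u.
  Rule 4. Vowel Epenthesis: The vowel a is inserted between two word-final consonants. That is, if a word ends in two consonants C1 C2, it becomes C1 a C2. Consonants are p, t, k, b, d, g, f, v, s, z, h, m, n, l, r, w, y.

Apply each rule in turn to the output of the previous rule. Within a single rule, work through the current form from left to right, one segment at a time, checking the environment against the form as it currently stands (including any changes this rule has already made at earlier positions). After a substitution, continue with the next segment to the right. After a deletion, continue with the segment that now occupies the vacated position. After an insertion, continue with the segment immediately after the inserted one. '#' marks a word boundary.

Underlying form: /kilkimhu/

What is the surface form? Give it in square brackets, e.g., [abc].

[silsimah]

Rule 1 Velar Fronting: [kilkimhu] → [silsimhu]
Rule 2 Labial Nasal Assimilation: no change — [silsimhu]
Rule 3 Apocope: [silsimhu] → [silsimh]
Rule 4 Vowel Epenthesis: [silsimh] → [silsimah]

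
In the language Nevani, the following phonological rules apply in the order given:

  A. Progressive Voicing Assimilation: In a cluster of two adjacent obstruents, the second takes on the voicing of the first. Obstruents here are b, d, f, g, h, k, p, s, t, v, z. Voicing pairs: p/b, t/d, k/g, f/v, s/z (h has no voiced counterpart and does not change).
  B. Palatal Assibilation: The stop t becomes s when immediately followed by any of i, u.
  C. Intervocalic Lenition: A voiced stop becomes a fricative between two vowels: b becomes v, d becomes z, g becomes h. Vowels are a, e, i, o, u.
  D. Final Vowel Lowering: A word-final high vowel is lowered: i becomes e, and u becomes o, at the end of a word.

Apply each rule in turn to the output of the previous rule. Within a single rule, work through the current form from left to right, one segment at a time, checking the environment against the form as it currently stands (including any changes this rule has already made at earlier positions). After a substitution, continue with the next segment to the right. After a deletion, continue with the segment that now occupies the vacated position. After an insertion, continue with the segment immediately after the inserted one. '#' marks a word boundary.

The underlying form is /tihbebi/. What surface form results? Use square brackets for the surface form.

[sihpeve]

A Progressive Voicing Assimilation: [tihbebi] → [tihpebi]
B Palatal Assibilation: [tihpebi] → [sihpebi]
C Intervocalic Lenition: [sihpebi] → [sihpevi]
D Final Vowel Lowering: [sihpevi] → [sihpeve]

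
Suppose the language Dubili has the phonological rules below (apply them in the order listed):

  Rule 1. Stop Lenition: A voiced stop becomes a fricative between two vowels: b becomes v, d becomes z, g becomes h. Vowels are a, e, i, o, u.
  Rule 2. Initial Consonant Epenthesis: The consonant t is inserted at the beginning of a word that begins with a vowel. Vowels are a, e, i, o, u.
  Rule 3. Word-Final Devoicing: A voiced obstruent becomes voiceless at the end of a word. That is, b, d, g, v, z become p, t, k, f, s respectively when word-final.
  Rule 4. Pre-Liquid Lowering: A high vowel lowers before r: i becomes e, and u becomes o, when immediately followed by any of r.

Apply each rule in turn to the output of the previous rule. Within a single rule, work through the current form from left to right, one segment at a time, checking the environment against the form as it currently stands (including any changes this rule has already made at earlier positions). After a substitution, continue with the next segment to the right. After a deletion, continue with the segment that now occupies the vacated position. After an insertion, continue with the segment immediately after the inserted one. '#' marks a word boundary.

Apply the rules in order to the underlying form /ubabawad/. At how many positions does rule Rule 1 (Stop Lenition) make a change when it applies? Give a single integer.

2

Rule 1 Stop Lenition: [ubabawad] → [uvavawad]
Rule 2 Initial Consonant Epenthesis: [uvavawad] → [tuvavawad]
Rule 3 Word-Final Devoicing: [tuvavawad] → [tuvavawat]
Rule 4 Pre-Liquid Lowering: no change — [tuvavawat]
Rule Rule 1 changed 2 position(s).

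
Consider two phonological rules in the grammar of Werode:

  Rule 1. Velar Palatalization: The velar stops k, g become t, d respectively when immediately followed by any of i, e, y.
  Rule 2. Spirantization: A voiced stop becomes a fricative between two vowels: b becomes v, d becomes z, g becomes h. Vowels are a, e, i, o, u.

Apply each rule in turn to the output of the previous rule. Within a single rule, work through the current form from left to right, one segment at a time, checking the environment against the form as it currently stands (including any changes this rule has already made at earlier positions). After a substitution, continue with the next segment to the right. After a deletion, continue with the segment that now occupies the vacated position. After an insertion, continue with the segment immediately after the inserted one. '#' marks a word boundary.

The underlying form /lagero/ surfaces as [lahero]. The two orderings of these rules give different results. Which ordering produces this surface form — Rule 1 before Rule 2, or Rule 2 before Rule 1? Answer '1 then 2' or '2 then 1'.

Order 1 then 2:
  1 Velar Palatalization: [lagero] → [ladero]
  2 Spirantization: [ladero] → [lazero]
  result: [lazero]
Order 2 then 1:
  2 Spirantization: [lagero] → [lahero]
  1 Velar Palatalization: no change — [lahero]
  result: [lahero]

2 then 1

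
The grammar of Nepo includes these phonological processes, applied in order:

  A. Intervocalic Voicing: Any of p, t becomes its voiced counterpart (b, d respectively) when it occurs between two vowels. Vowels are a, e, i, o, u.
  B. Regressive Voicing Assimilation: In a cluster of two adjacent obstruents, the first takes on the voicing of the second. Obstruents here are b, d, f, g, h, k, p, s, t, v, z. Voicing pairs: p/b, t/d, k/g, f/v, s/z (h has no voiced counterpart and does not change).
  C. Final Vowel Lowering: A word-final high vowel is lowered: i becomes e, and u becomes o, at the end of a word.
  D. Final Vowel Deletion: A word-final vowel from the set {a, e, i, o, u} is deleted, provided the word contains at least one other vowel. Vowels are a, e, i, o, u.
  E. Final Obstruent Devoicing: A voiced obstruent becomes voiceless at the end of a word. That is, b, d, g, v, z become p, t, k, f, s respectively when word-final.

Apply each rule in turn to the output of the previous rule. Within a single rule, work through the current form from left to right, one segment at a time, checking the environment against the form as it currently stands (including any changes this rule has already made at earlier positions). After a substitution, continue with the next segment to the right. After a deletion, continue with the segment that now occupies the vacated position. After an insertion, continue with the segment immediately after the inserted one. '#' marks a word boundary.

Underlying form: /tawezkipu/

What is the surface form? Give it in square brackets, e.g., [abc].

A Intervocalic Voicing: [tawezkipu] → [tawezkibu]
B Regressive Voicing Assimilation: [tawezkibu] → [taweskibu]
C Final Vowel Lowering: [taweskibu] → [taweskibo]
D Final Vowel Deletion: [taweskibo] → [taweskib]
E Final Obstruent Devoicing: [taweskib] → [taweskip]

[taweskip]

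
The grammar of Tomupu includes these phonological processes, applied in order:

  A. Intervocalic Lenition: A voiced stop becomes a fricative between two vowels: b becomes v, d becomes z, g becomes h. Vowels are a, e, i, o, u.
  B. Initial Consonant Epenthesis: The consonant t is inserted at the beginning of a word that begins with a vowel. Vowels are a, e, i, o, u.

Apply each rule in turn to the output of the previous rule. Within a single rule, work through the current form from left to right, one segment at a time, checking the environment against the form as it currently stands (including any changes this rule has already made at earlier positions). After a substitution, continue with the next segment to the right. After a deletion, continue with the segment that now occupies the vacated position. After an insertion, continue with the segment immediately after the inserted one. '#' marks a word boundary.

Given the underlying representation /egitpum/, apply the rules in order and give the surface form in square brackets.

A Intervocalic Lenition: [egitpum] → [ehitpum]
B Initial Consonant Epenthesis: [ehitpum] → [tehitpum]

[tehitpum]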